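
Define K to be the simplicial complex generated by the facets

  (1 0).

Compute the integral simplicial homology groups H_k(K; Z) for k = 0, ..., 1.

H_0 = Z,  H_1 = 0.

Take the total order 0 < 1 on the vertex set. Then K (dimension 1) consists of the simplices:

  0-simplices (2): [0], [1]
  1-simplices (1): [0,1]

Hence C_0 ≅ Z^2, C_1 ≅ Z^1.

∂_1: C_1 → C_0 maps an edge to its endpoints' difference, ∂[p,q] = q − p.
This gives a 2×1 integer matrix of rank 1; reducing to Smith normal form yields diagonal entries (1).

Now H_k = ker ∂_k / im ∂_{k+1}, so:

  H_0: rank C_0 − rank ∂_1 = 2 − 1 = 1, and the invariant factors of ∂_1 are all 1, so H_0 ≅ Z.
  H_1: rank ker ∂_1 − rank ∂_2 = (1 − 1) − 0 = 0, and there is no ∂_2, so H_1 ≅ 0.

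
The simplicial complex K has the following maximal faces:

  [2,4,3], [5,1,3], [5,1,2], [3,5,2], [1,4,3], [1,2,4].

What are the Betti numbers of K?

Fix the vertex order 1 < 2 < 3 < 4 < 5 and write every simplex with vertices in increasing order. Then dim K = 2 and the simplices of K are:

  0-simplices (5): [1], [2], [3], [4], [5]
  1-simplices (9): [1,2], [1,3], [1,4], [1,5], [2,3], [2,4], [2,5], [3,4], [3,5]
  2-simplices (6): [1,2,4], [1,2,5], [1,3,4], [1,3,5], [2,3,4], [2,3,5]

so the chain groups are C_0 ≅ Z^5, C_1 ≅ Z^9, C_2 ≅ Z^6.

Boundary ∂_1: C_1 → C_0 sends each edge [p,q] (with p < q) to q − p.
As a 5×9 matrix over Z this has rank 4, with invariant factors (1,1,1,1).

∂_2: C_2 → C_1 sends each 2-simplex [p,q,r] to [q,r] − [p,r] + [p,q]. For instance
  ∂[1,3,4] = [3,4] − [1,4] + [1,3],
  ∂[1,2,5] = [2,5] − [1,5] + [1,2].
This gives a 9×6 integer matrix of rank 5; reducing to Smith normal form yields diagonal entries (1,1,1,1,1).

Now H_k = ker ∂_k / im ∂_{k+1}, so:

  H_0: rank C_0 − rank ∂_1 = 5 − 4 = 1, and the invariant factors of ∂_1 are all 1, so H_0 = Z.
  H_1: rank ker ∂_1 − rank ∂_2 = (9 − 4) − 5 = 0, and the invariant factors of ∂_2 are all 1, so H_1 = 0.
  H_2: rank ker ∂_2 − rank ∂_3 = (6 − 5) − 0 = 1, and there is no ∂_3, so H_2 = Z.

As a check, the Euler characteristic is 5 − 9 + 6 = 2, which agrees with 1 − 0 + 1 = 2.

Hence the Betti numbers are b_0 = 1, b_1 = 0, b_2 = 1.

b_0 = 1, b_1 = 0, b_2 = 1.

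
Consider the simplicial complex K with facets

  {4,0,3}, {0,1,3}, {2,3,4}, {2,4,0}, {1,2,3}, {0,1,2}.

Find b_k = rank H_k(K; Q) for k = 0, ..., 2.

K has 5 vertices, 9 edges, 6 triangles.
rank ∂_0 = 0, rank ∂_1 = 4 ⇒ b_0 = 5 − 0 − 4 = 1; all invariant factors of ∂_1 are 1 so no torsion. So H_0 ≅ Z.
rank ∂_1 = 4, rank ∂_2 = 5 ⇒ b_1 = 9 − 4 − 5 = 0; all invariant factors of ∂_2 are 1 so no torsion. So H_1 ≅ 0.
rank ∂_2 = 5, rank ∂_3 = 0 ⇒ b_2 = 6 − 5 − 0 = 1. So H_2 ≅ Z.

b_0 = 1, b_1 = 0, b_2 = 1.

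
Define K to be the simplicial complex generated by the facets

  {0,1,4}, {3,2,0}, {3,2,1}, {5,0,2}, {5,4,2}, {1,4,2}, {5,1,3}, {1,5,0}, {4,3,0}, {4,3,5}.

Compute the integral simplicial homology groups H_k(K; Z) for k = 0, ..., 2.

Take the total order 0 < 1 < 2 < 3 < 4 < 5 on the vertex set. Then K (dimension 2) consists of the simplices:

  0-simplices (6): [0], [1], [2], [3], [4], [5]
  1-simplices (15): [0,1], [0,2], [0,3], [0,4], [0,5], [1,2], [1,3], [1,4], [1,5], [2,3], [2,4], [2,5], [3,4], [3,5], [4,5]
  2-simplices (10): [0,1,4], [0,1,5], [0,2,3], [0,2,5], [0,3,4], [1,2,3], [1,2,4], [1,3,5], [2,4,5], [3,4,5]

so the chain groups are C_0 ≅ Z^6, C_1 ≅ Z^15, C_2 ≅ Z^10.

Boundary ∂_1: C_1 → C_0 maps an edge to its endpoints' difference, ∂[p,q] = q − p.
The resulting 6×15 matrix has rank 5, and its Smith normal form has invariant factors (1,1,1,1,1).

Boundary ∂_2: C_2 → C_1 acts by ∂[p,q,r] = [q,r] − [p,r] + [p,q]. For instance
  ∂[0,1,4] = [1,4] − [0,4] + [0,1],
  ∂[1,2,4] = [2,4] − [1,4] + [1,2].
As a 15×10 matrix over Z this has rank 10, with invariant factors (1,1,1,1,1,1,1,1,1,2).

Now H_k = ker ∂_k / im ∂_{k+1}, so:

  H_0: rank C_0 − rank ∂_1 = 6 − 5 = 1, and the invariant factors of ∂_1 are all 1, so H_0 = Z.
  H_1: rank ker ∂_1 − rank ∂_2 = (15 − 5) − 10 = 0, and ∂_2 has invariant factor 2 > 1, so H_1 = Z/2.
  H_2: rank ker ∂_2 − rank ∂_3 = (10 − 10) − 0 = 0, and there is no ∂_3, so H_2 = 0.

As a check, the Euler characteristic is 6 − 15 + 10 = 1, which agrees with 1 − 0 + 0 = 1.

H_0 ≅ Z,  H_1 ≅ Z/2,  H_2 = 0.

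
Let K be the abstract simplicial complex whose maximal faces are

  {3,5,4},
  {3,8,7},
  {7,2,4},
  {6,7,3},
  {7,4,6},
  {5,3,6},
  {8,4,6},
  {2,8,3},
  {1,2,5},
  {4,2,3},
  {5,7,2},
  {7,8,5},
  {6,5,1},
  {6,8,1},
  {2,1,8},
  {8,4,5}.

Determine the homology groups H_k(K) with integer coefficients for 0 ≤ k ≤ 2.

Order the vertices as 1 < 2 < 3 < 4 < 5 < 6 < 7 < 8. Listing each simplex with vertices in this order, K has dimension 2 with simplices:

  0-simplices (8): [1], [2], [3], [4], [5], [6], [7], [8]
  1-simplices (24): (24 of them)
  2-simplices (16): [1,2,5], [1,2,8], [1,5,6], [1,6,8], [2,3,4], [2,3,8], [2,4,7], [2,5,7], [3,4,5], [3,5,6], [3,6,7], [3,7,8], [4,5,8], [4,6,7], [4,6,8], [5,7,8]

Hence C_0 ≅ Z^8, C_1 ≅ Z^24, C_2 ≅ Z^16.

Boundary ∂_1: C_1 → C_0 is given by ∂[p,q] = [q] − [p]. For instance
  ∂[2,5] = [5] − [2].
This gives a 8×24 integer matrix of rank 7; reducing to Smith normal form yields diagonal entries (1,1,1,1,1,1,1).

∂_2: C_2 → C_1 sends each 2-simplex [p,q,r] to [q,r] − [p,r] + [p,q]. For instance
  ∂[3,6,7] = [6,7] − [3,7] + [3,6],
  ∂[3,7,8] = [7,8] − [3,8] + [3,7].
The resulting 24×16 matrix has rank 15, and its Smith normal form has invariant factors (1,1,1,1,1,1,1,1,1,1,1,1,1,1,1).

Now H_k = ker ∂_k / im ∂_{k+1}, so:

  H_0: rank C_0 − rank ∂_1 = 8 − 7 = 1, and the invariant factors of ∂_1 are all 1, so H_0 = Z.
  H_1: rank ker ∂_1 − rank ∂_2 = (24 − 7) − 15 = 2, and the invariant factors of ∂_2 are all 1, so H_1 = Z^2.
  H_2: rank ker ∂_2 − rank ∂_3 = (16 − 15) − 0 = 1, and there is no ∂_3, so H_2 = Z.

(K is a triangulation of the torus T^2.)

H_0 ≅ Z,  H_1 ≅ Z^2,  H_2 ≅ Z.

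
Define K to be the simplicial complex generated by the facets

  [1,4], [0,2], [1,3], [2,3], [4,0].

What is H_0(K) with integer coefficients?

H_0 ≅ Z.

Take the total order 0 < 1 < 2 < 3 < 4 on the vertex set. Then K (dimension 1) consists of the simplices:

  0-simplices (5): [0], [1], [2], [3], [4]
  1-simplices (5): [0,2], [0,4], [1,3], [1,4], [2,3]

giving chain groups C_0 ≅ Z^5, C_1 ≅ Z^5.

Boundary ∂_1: C_1 → C_0 maps an edge to its endpoints' difference, ∂[p,q] = q − p. For instance
  ∂[2,3] = [3] − [2].
The 5×5 boundary matrix has rank 4 and Smith normal form diag(1,1,1,1).

Computing H_k = (kernel of ∂_k) / (image of ∂_{k+1}):

  H_0: rank C_0 − rank ∂_1 = 5 − 4 = 1, and the invariant factors of ∂_1 are all 1, so H_0 ≅ Z.

(K is a triangulation of the circle S^1.)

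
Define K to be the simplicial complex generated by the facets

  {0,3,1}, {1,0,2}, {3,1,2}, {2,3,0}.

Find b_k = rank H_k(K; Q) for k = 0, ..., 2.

Order the vertices as 0 < 1 < 2 < 3. Listing each simplex with vertices in this order, K has dimension 2 with simplices:

  0-simplices (4): [0], [1], [2], [3]
  1-simplices (6): [0,1], [0,2], [0,3], [1,2], [1,3], [2,3]
  2-simplices (4): [0,1,2], [0,1,3], [0,2,3], [1,2,3]

Hence C_0 ≅ Z^4, C_1 ≅ Z^6, C_2 ≅ Z^4.

∂_1: C_1 → C_0 maps an edge to its endpoints' difference, ∂[p,q] = q − p. For instance
  ∂[0,1] = [1] − [0].
This gives a 4×6 integer matrix of rank 3; reducing to Smith normal form yields diagonal entries (1,1,1).

Boundary ∂_2: C_2 → C_1 sends each 2-simplex [p,q,r] to [q,r] − [p,r] + [p,q]. For instance
  ∂[0,1,3] = [1,3] − [0,3] + [0,1],
  ∂[1,2,3] = [2,3] − [1,3] + [1,2].
This gives a 6×4 integer matrix of rank 3; reducing to Smith normal form yields diagonal entries (1,1,1).

Now H_k = ker ∂_k / im ∂_{k+1}, so:

  H_0: rank C_0 − rank ∂_1 = 4 − 3 = 1, and the invariant factors of ∂_1 are all 1, so H_0 ≅ Z.
  H_1: rank ker ∂_1 − rank ∂_2 = (6 − 3) − 3 = 0, and the invariant factors of ∂_2 are all 1, so H_1 ≅ 0.
  H_2: rank ker ∂_2 − rank ∂_3 = (4 − 3) − 0 = 1, and there is no ∂_3, so H_2 ≅ Z.

Hence the Betti numbers are b_0 = 1, b_1 = 0, b_2 = 1.

b_0 = 1, b_1 = 0, b_2 = 1.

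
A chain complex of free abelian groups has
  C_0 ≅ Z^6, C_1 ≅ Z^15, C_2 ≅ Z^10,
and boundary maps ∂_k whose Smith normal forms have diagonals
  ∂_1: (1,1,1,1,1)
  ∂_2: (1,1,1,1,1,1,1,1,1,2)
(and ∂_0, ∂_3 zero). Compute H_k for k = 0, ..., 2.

H_0 = Z,  H_1 = Z/2,  H_2 = 0.

H_0: b_0 = 6 − 0 − 5 = 1; torsion from ∂_1 factors > 1: none. So H_0 = Z.
H_1: b_1 = 15 − 5 − 10 = 0; torsion from ∂_2 factors > 1: [2]. So H_1 = Z/2.
H_2: b_2 = 10 − 10 − 0 = 0; torsion from ∂_3 factors > 1: none. So H_2 = 0.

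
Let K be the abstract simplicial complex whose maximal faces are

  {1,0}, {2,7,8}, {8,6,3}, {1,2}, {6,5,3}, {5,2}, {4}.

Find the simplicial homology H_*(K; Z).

H_0 = Z^2,  H_1 = Z,  H_2 = 0.

Order the vertices as 0 < 1 < 2 < 3 < 4 < 5 < 6 < 7 < 8. Listing each simplex with vertices in this order, K has dimension 2 with simplices:

  0-simplices (9): [0], [1], [2], [3], [4], [5], [6], [7], [8]
  1-simplices (11): [0,1], [1,2], [2,5], [2,7], [2,8], [3,5], [3,6], [3,8], [5,6], [6,8], [7,8]
  2-simplices (3): [2,7,8], [3,5,6], [3,6,8]

Hence C_0 ≅ Z^9, C_1 ≅ Z^11, C_2 ≅ Z^3.

∂_1: C_1 → C_0 is given by ∂[p,q] = [q] − [p]. For instance
  ∂[2,7] = [7] − [2].
This gives a 9×11 integer matrix of rank 7; reducing to Smith normal form yields diagonal entries (1,1,1,1,1,1,1).

The boundary map ∂_2: C_2 → C_1 maps a triangle to the signed sum of its edges. For instance
  ∂[3,5,6] = [5,6] − [3,6] + [3,5],
  ∂[2,7,8] = [7,8] − [2,8] + [2,7].
As a 11×3 matrix over Z this has rank 3, with invariant factors (1,1,1).

Now H_k = ker ∂_k / im ∂_{k+1}, so:

  H_0: rank C_0 − rank ∂_1 = 9 − 7 = 2, and the invariant factors of ∂_1 are all 1, so H_0 ≅ Z^2.
  H_1: rank ker ∂_1 − rank ∂_2 = (11 − 7) − 3 = 1, and the invariant factors of ∂_2 are all 1, so H_1 ≅ Z.
  H_2: rank ker ∂_2 − rank ∂_3 = (3 − 3) − 0 = 0, and there is no ∂_3, so H_2 ≅ 0.

As a check, the Euler characteristic is 9 − 11 + 3 = 1, which agrees with 2 − 1 + 0 = 1.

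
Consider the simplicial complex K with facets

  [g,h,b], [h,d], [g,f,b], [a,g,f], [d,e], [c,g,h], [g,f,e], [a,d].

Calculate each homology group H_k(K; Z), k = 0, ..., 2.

Fix the vertex order a < b < c < d < e < f < g < h and write every simplex with vertices in increasing order. Then dim K = 2 and the simplices of K are:

  0-simplices (8): a, b, c, d, e, f, g, h
  1-simplices (14): ad, af, ag, bf, bg, bh, cg, ch, de, dh, ef, eg, fg, gh
  2-simplices (5): afg, bfg, bgh, cgh, efg

so the chain groups are C_0 ≅ Z^8, C_1 ≅ Z^14, C_2 ≅ Z^5.

The boundary map ∂_1: C_1 → C_0 maps an edge to its endpoints' difference, ∂[p,q] = q − p.
The 8×14 boundary matrix has rank 7 and Smith normal form diag(1,1,1,1,1,1,1).

The boundary map ∂_2: C_2 → C_1 acts by ∂[p,q,r] = [q,r] − [p,r] + [p,q]. For instance
  ∂afg = fg − ag + af,
  ∂bgh = gh − bh + bg.
As a 14×5 matrix over Z this has rank 5, with invariant factors (1,1,1,1,1).

Reading off H_k = ker ∂_k / im ∂_{k+1}:

  H_0: rank C_0 − rank ∂_1 = 8 − 7 = 1, and the invariant factors of ∂_1 are all 1, so H_0 ≅ Z.
  H_1: rank ker ∂_1 − rank ∂_2 = (14 − 7) − 5 = 2, and the invariant factors of ∂_2 are all 1, so H_1 ≅ Z^2.
  H_2: rank ker ∂_2 − rank ∂_3 = (5 − 5) − 0 = 0, and there is no ∂_3, so H_2 ≅ 0.

As a check, the Euler characteristic is 8 − 14 + 5 = -1, which agrees with 1 − 2 + 0 = -1.

H_0 ≅ Z,  H_1 ≅ Z^2,  H_2 = 0.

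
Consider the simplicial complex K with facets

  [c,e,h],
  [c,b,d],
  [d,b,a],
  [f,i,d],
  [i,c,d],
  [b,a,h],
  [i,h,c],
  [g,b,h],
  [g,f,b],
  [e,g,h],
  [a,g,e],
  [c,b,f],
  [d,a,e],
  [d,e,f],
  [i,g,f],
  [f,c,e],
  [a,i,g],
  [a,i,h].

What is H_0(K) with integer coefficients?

Order the vertices as a < b < c < d < e < f < g < h < i. Listing each simplex with vertices in this order, K has dimension 2 with simplices:

  0-simplices (9): a, b, c, d, e, f, g, h, i
  1-simplices (27): ab, ad, ae, ag, ah, ai, bc, bd, bf, bg, bh, cd, ce, cf, ch, ci, de, df, di, ef, eg, eh, fg, fi, gh, gi, hi
  2-simplices (18): abd, abh, ade, aeg, agi, ahi, bcd, bcf, bfg, bgh, cdi, cef, ceh, chi, def, dfi, egh, fgi

Hence C_0 ≅ Z^9, C_1 ≅ Z^27, C_2 ≅ Z^18.

The boundary map ∂_1: C_1 → C_0 is given by ∂[p,q] = [q] − [p]. For instance
  ∂bf = f − b.
As a 9×27 matrix over Z this has rank 8, with invariant factors (1,1,1,1,1,1,1,1).

Boundary ∂_2: C_2 → C_1 acts by ∂[p,q,r] = [q,r] − [p,r] + [p,q]. For instance
  ∂cef = ef − cf + ce,
  ∂egh = gh − eh + eg.
The 27×18 boundary matrix has rank 18 and Smith normal form diag(1,1,1,1,1,1,1,1,1,1,1,1,1,1,1,1,1,2).

Now H_k = ker ∂_k / im ∂_{k+1}, so:

  H_0: rank C_0 − rank ∂_1 = 9 − 8 = 1, and the invariant factors of ∂_1 are all 1, so H_0 = Z.

H_0 ≅ Z.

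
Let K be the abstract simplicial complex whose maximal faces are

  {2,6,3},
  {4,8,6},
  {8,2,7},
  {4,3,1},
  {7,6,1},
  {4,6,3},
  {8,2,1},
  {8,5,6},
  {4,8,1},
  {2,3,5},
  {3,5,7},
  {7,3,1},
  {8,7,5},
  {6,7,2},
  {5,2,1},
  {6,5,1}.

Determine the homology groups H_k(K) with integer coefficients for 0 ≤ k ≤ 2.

Take the total order 1 < 2 < 3 < 4 < 5 < 6 < 7 < 8 on the vertex set. Then K (dimension 2) consists of the simplices:

  0-simplices (8): [1], [2], [3], [4], [5], [6], [7], [8]
  1-simplices (24): (24 of them)
  2-simplices (16): [1,2,5], [1,2,8], [1,3,4], [1,3,7], [1,4,8], [1,5,6], [1,6,7], [2,3,5], [2,3,6], [2,6,7], [2,7,8], [3,4,6], [3,5,7], [4,6,8], [5,6,8], [5,7,8]

so the chain groups are C_0 ≅ Z^8, C_1 ≅ Z^24, C_2 ≅ Z^16.

∂_1: C_1 → C_0 is given by ∂[p,q] = [q] − [p]. For instance
  ∂[1,7] = [7] − [1].
As a 8×24 matrix over Z this has rank 7, with invariant factors (1,1,1,1,1,1,1).

The boundary map ∂_2: C_2 → C_1 acts by ∂[p,q,r] = [q,r] − [p,r] + [p,q]. For instance
  ∂[1,4,8] = [4,8] − [1,8] + [1,4],
  ∂[2,6,7] = [6,7] − [2,7] + [2,6].
This gives a 24×16 integer matrix of rank 15; reducing to Smith normal form yields diagonal entries (1,1,1,1,1,1,1,1,1,1,1,1,1,1,1).

From H_k ≅ ker(∂_k) / im(∂_{k+1}) we obtain:

  H_0: rank C_0 − rank ∂_1 = 8 − 7 = 1, and the invariant factors of ∂_1 are all 1, so H_0 = Z.
  H_1: rank ker ∂_1 − rank ∂_2 = (24 − 7) − 15 = 2, and the invariant factors of ∂_2 are all 1, so H_1 = Z^2.
  H_2: rank ker ∂_2 − rank ∂_3 = (16 − 15) − 0 = 1, and there is no ∂_3, so H_2 = Z.

As a check, the Euler characteristic is 8 − 24 + 16 = 0, which agrees with 1 − 2 + 1 = 0.

H_0 ≅ Z,  H_1 ≅ Z^2,  H_2 ≅ Z.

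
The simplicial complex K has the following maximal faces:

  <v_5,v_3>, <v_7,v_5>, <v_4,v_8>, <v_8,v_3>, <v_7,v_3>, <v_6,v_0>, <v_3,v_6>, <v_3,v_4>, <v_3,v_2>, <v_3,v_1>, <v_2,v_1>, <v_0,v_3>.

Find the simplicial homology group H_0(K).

Fix the vertex order v_0 < v_1 < v_2 < v_3 < v_4 < v_5 < v_6 < v_7 < v_8 and write every simplex with vertices in increasing order. Then dim K = 1 and the simplices of K are:

  0-simplices (9): [v_0], [v_1], [v_2], [v_3], [v_4], [v_5], [v_6], [v_7], [v_8]
  1-simplices (12): [v_0,v_3], [v_0,v_6], [v_1,v_2], [v_1,v_3], [v_2,v_3], [v_3,v_4], [v_3,v_5], [v_3,v_6], [v_3,v_7], [v_3,v_8], [v_4,v_8], [v_5,v_7]

so the chain groups are C_0 ≅ Z^9, C_1 ≅ Z^12.

∂_1: C_1 → C_0 is given by ∂[p,q] = [q] − [p]. For instance
  ∂[v_3,v_7] = [v_7] − [v_3].
As a 9×12 matrix over Z this has rank 8, with invariant factors (1,1,1,1,1,1,1,1).

Reading off H_k = ker ∂_k / im ∂_{k+1}:

  H_0: rank C_0 − rank ∂_1 = 9 − 8 = 1, and the invariant factors of ∂_1 are all 1, so H_0 ≅ Z.

H_0 = Z.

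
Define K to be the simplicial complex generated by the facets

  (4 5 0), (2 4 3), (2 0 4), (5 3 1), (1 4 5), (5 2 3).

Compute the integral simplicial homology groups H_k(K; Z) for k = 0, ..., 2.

Take the total order 0 < 1 < 2 < 3 < 4 < 5 on the vertex set. Then K (dimension 2) consists of the simplices:

  0-simplices (6): [0], [1], [2], [3], [4], [5]
  1-simplices (12): [0,2], [0,4], [0,5], [1,3], [1,4], [1,5], [2,3], [2,4], [2,5], [3,4], [3,5], [4,5]
  2-simplices (6): [0,2,4], [0,4,5], [1,3,5], [1,4,5], [2,3,4], [2,3,5]

Hence C_0 ≅ Z^6, C_1 ≅ Z^12, C_2 ≅ Z^6.

The boundary map ∂_1: C_1 → C_0 sends each edge [p,q] (with p < q) to q − p.
The resulting 6×12 matrix has rank 5, and its Smith normal form has invariant factors (1,1,1,1,1).

Boundary ∂_2: C_2 → C_1 sends each 2-simplex [p,q,r] to [q,r] − [p,r] + [p,q]. For instance
  ∂[2,3,4] = [3,4] − [2,4] + [2,3],
  ∂[0,4,5] = [4,5] − [0,5] + [0,4].
As a 12×6 matrix over Z this has rank 6, with invariant factors (1,1,1,1,1,1).

From H_k ≅ ker(∂_k) / im(∂_{k+1}) we obtain:

  H_0: rank C_0 − rank ∂_1 = 6 − 5 = 1, and the invariant factors of ∂_1 are all 1, so H_0 ≅ Z.
  H_1: rank ker ∂_1 − rank ∂_2 = (12 − 5) − 6 = 1, and the invariant factors of ∂_2 are all 1, so H_1 ≅ Z.
  H_2: rank ker ∂_2 − rank ∂_3 = (6 − 6) − 0 = 0, and there is no ∂_3, so H_2 ≅ 0.

As a check, the Euler characteristic is 6 − 12 + 6 = 0, which agrees with 1 − 1 + 0 = 0.

H_0 ≅ Z,  H_1 ≅ Z,  H_2 = 0.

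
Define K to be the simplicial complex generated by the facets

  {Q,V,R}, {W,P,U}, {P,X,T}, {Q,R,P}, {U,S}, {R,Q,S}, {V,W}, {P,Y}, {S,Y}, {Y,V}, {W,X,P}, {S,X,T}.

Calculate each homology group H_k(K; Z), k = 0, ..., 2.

H_0 = Z,  H_1 = Z^5,  H_2 = 0.

Take the total order P < Q < R < S < T < U < V < W < X < Y on the vertex set. Then K (dimension 2) consists of the simplices:

  0-simplices (10): P, Q, R, S, T, U, V, W, X, Y
  1-simplices (21): PQ, PR, PT, PU, PW, PX, PY, QR, QS, QV, RS, RV, ST, SU, SX, SY, TX, UW, VW, VY, WX
  2-simplices (7): PQR, PTX, PUW, PWX, QRS, QRV, STX

Hence C_0 ≅ Z^10, C_1 ≅ Z^21, C_2 ≅ Z^7.

The boundary map ∂_1: C_1 → C_0 sends each edge [p,q] (with p < q) to q − p.
As a 10×21 matrix over Z this has rank 9, with invariant factors (1,1,1,1,1,1,1,1,1).

The boundary map ∂_2: C_2 → C_1 maps a triangle to the signed sum of its edges. For instance
  ∂QRV = RV − QV + QR,
  ∂PQR = QR − PR + PQ.
This gives a 21×7 integer matrix of rank 7; reducing to Smith normal form yields diagonal entries (1,1,1,1,1,1,1).

Computing H_k = (kernel of ∂_k) / (image of ∂_{k+1}):

  H_0: rank C_0 − rank ∂_1 = 10 − 9 = 1, and the invariant factors of ∂_1 are all 1, so H_0 ≅ Z.
  H_1: rank ker ∂_1 − rank ∂_2 = (21 − 9) − 7 = 5, and the invariant factors of ∂_2 are all 1, so H_1 ≅ Z^5.
  H_2: rank ker ∂_2 − rank ∂_3 = (7 − 7) − 0 = 0, and there is no ∂_3, so H_2 ≅ 0.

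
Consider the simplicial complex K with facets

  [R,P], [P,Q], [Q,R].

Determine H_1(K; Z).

H_1 ≅ Z.

Fix the vertex order P < Q < R and write every simplex with vertices in increasing order. Then dim K = 1 and the simplices of K are:

  0-simplices (3): P, Q, R
  1-simplices (3): PQ, PR, QR

giving chain groups C_0 ≅ Z^3, C_1 ≅ Z^3.

∂_1: C_1 → C_0 maps an edge to its endpoints' difference, ∂[p,q] = q − p. For instance
  ∂PR = R − P.
The 3×3 boundary matrix has rank 2 and Smith normal form diag(1,1).

From H_k ≅ ker(∂_k) / im(∂_{k+1}) we obtain:

  H_1: rank ker ∂_1 − rank ∂_2 = (3 − 2) − 0 = 1, and there is no ∂_2, so H_1 = Z.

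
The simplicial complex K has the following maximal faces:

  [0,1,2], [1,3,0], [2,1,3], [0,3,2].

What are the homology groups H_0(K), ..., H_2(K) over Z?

Order the vertices as 0 < 1 < 2 < 3. Listing each simplex with vertices in this order, K has dimension 2 with simplices:

  0-simplices (4): [0], [1], [2], [3]
  1-simplices (6): [0,1], [0,2], [0,3], [1,2], [1,3], [2,3]
  2-simplices (4): [0,1,2], [0,1,3], [0,2,3], [1,2,3]

Hence C_0 ≅ Z^4, C_1 ≅ Z^6, C_2 ≅ Z^4.

Boundary ∂_1: C_1 → C_0 maps an edge to its endpoints' difference, ∂[p,q] = q − p.
This gives a 4×6 integer matrix of rank 3; reducing to Smith normal form yields diagonal entries (1,1,1).

∂_2: C_2 → C_1 acts by ∂[p,q,r] = [q,r] − [p,r] + [p,q]. For instance
  ∂[0,1,3] = [1,3] − [0,3] + [0,1],
  ∂[0,2,3] = [2,3] − [0,3] + [0,2].
This gives a 6×4 integer matrix of rank 3; reducing to Smith normal form yields diagonal entries (1,1,1).

Reading off H_k = ker ∂_k / im ∂_{k+1}:

  H_0: rank C_0 − rank ∂_1 = 4 − 3 = 1, and the invariant factors of ∂_1 are all 1, so H_0 ≅ Z.
  H_1: rank ker ∂_1 − rank ∂_2 = (6 − 3) − 3 = 0, and the invariant factors of ∂_2 are all 1, so H_1 ≅ 0.
  H_2: rank ker ∂_2 − rank ∂_3 = (4 − 3) − 0 = 1, and there is no ∂_3, so H_2 ≅ Z.

As a check, the Euler characteristic is 4 − 6 + 4 = 2, which agrees with 1 − 0 + 1 = 2.

H_0 ≅ Z,  H_1 = 0,  H_2 ≅ Z.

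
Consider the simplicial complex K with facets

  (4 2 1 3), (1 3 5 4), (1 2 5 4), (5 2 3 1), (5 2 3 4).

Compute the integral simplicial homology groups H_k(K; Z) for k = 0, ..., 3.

K has 5 vertices, 10 edges, 10 triangles, 5 3-simplices.
rank ∂_0 = 0, rank ∂_1 = 4 ⇒ b_0 = 5 − 0 − 4 = 1; all invariant factors of ∂_1 are 1 so no torsion. So H_0 ≅ Z.
rank ∂_1 = 4, rank ∂_2 = 6 ⇒ b_1 = 10 − 4 − 6 = 0; all invariant factors of ∂_2 are 1 so no torsion. So H_1 ≅ 0.
rank ∂_2 = 6, rank ∂_3 = 4 ⇒ b_2 = 10 − 6 − 4 = 0; all invariant factors of ∂_3 are 1 so no torsion. So H_2 ≅ 0.
rank ∂_3 = 4, rank ∂_4 = 0 ⇒ b_3 = 5 − 4 − 0 = 1. So H_3 ≅ Z.

H_0 ≅ Z,  H_1 = 0,  H_2 = 0,  H_3 ≅ Z.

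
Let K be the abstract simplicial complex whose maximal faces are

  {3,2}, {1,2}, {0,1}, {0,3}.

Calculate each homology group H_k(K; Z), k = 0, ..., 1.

Fix the vertex order 0 < 1 < 2 < 3 and write every simplex with vertices in increasing order. Then dim K = 1 and the simplices of K are:

  0-simplices (4): [0], [1], [2], [3]
  1-simplices (4): [0,1], [0,3], [1,2], [2,3]

giving chain groups C_0 ≅ Z^4, C_1 ≅ Z^4.

∂_1: C_1 → C_0 maps an edge to its endpoints' difference, ∂[p,q] = q − p.
As a 4×4 matrix over Z this has rank 3, with invariant factors (1,1,1).

Now H_k = ker ∂_k / im ∂_{k+1}, so:

  H_0: rank C_0 − rank ∂_1 = 4 − 3 = 1, and the invariant factors of ∂_1 are all 1, so H_0 = Z.
  H_1: rank ker ∂_1 − rank ∂_2 = (4 − 3) − 0 = 1, and there is no ∂_2, so H_1 = Z.

H_0 ≅ Z,  H_1 ≅ Z.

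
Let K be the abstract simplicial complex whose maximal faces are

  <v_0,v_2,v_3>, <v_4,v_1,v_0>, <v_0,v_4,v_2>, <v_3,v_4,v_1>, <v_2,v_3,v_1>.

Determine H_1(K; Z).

We work with the vertex ordering v_0 < v_1 < v_2 < v_3 < v_4. The simplices of K, each written with vertices in increasing order, are:

  0-simplices (5): [v_0], [v_1], [v_2], [v_3], [v_4]
  1-simplices (10): [v_0,v_1], [v_0,v_2], [v_0,v_3], [v_0,v_4], [v_1,v_2], [v_1,v_3], [v_1,v_4], [v_2,v_3], [v_2,v_4], [v_3,v_4]
  2-simplices (5): [v_0,v_1,v_4], [v_0,v_2,v_3], [v_0,v_2,v_4], [v_1,v_2,v_3], [v_1,v_3,v_4]

Hence C_0 ≅ Z^5, C_1 ≅ Z^10, C_2 ≅ Z^5.

Boundary ∂_1: C_1 → C_0 maps an edge to its endpoints' difference, ∂[p,q] = q − p. For instance
  ∂[v_2,v_4] = [v_4] − [v_2].
The resulting 5×10 matrix has rank 4, and its Smith normal form has invariant factors (1,1,1,1).

Boundary ∂_2: C_2 → C_1 sends each 2-simplex [p,q,r] to [q,r] − [p,r] + [p,q]. For instance
  ∂[v_0,v_2,v_4] = [v_2,v_4] − [v_0,v_4] + [v_0,v_2],
  ∂[v_1,v_3,v_4] = [v_3,v_4] − [v_1,v_4] + [v_1,v_3].
As a 10×5 matrix over Z this has rank 5, with invariant factors (1,1,1,1,1).

Reading off H_k = ker ∂_k / im ∂_{k+1}:

  H_1: rank ker ∂_1 − rank ∂_2 = (10 − 4) − 5 = 1, and the invariant factors of ∂_2 are all 1, so H_1 = Z.

H_1 = Z.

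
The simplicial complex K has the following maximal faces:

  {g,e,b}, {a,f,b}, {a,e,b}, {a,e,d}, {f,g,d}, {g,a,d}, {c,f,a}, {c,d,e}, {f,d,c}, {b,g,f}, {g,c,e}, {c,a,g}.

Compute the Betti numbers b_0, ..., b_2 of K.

b_0 = 1, b_1 = 0, b_2 = 0.

Take the total order a < b < c < d < e < f < g on the vertex set. Then K (dimension 2) consists of the simplices:

  0-simplices (7): a, b, c, d, e, f, g
  1-simplices (18): ab, ac, ad, ae, af, ag, be, bf, bg, cd, ce, cf, cg, de, df, dg, eg, fg
  2-simplices (12): abe, abf, acf, acg, ade, adg, beg, bfg, cde, cdf, ceg, dfg

giving chain groups C_0 ≅ Z^7, C_1 ≅ Z^18, C_2 ≅ Z^12.

∂_1: C_1 → C_0 maps an edge to its endpoints' difference, ∂[p,q] = q − p.
As a 7×18 matrix over Z this has rank 6, with invariant factors (1,1,1,1,1,1).

Boundary ∂_2: C_2 → C_1 maps a triangle to the signed sum of its edges. For instance
  ∂ade = de − ae + ad,
  ∂acg = cg − ag + ac.
The 18×12 boundary matrix has rank 12 and Smith normal form diag(1,1,1,1,1,1,1,1,1,1,1,2).

From H_k ≅ ker(∂_k) / im(∂_{k+1}) we obtain:

  H_0: rank C_0 − rank ∂_1 = 7 − 6 = 1, and the invariant factors of ∂_1 are all 1, so H_0 ≅ Z.
  H_1: rank ker ∂_1 − rank ∂_2 = (18 − 6) − 12 = 0, and ∂_2 has invariant factor 2 > 1, so H_1 ≅ Z/2.
  H_2: rank ker ∂_2 − rank ∂_3 = (12 − 12) − 0 = 0, and there is no ∂_3, so H_2 ≅ 0.

Hence the Betti numbers are b_0 = 1, b_1 = 0, b_2 = 0.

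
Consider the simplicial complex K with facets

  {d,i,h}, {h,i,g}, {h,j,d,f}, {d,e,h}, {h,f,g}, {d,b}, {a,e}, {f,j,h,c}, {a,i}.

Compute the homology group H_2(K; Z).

Take the total order a < b < c < d < e < f < g < h < i < j on the vertex set. Then K (dimension 3) consists of the simplices:

  0-simplices (10): a, b, c, d, e, f, g, h, i, j
  1-simplices (19): ae, ai, bd, cf, ch, cj, de, df, dh, di, dj, eh, fg, fh, fj, gh, gi, hi, hj
  2-simplices (11): cfh, cfj, chj, deh, dfh, dfj, dhi, dhj, fgh, fhj, ghi
  3-simplices (2): cfhj, dfhj

so the chain groups are C_0 ≅ Z^10, C_1 ≅ Z^19, C_2 ≅ Z^11, C_3 ≅ Z^2.

The boundary map ∂_1: C_1 → C_0 is given by ∂[p,q] = [q] − [p]. For instance
  ∂eh = h − e.
The 10×19 boundary matrix has rank 9 and Smith normal form diag(1,1,1,1,1,1,1,1,1).

Boundary ∂_2: C_2 → C_1 maps a triangle to the signed sum of its edges. For instance
  ∂deh = eh − dh + de,
  ∂ghi = hi − gi + gh.
The 19×11 boundary matrix has rank 9 and Smith normal form diag(1,1,1,1,1,1,1,1,1).

The boundary map ∂_3: C_3 → C_2 sends each 3-simplex σ to the alternating sum Σ_i (−1)^i (σ with its i-th vertex removed). For instance
  ∂cfhj = fhj − chj + cfj − cfh,
  ∂dfhj = fhj − dhj + dfj − dfh.
As a 11×2 matrix over Z this has rank 2, with invariant factors (1,1).

Computing H_k = (kernel of ∂_k) / (image of ∂_{k+1}):

  H_2: rank ker ∂_2 − rank ∂_3 = (11 − 9) − 2 = 0, and the invariant factors of ∂_3 are all 1, so H_2 = 0.

H_2 ≅ 0.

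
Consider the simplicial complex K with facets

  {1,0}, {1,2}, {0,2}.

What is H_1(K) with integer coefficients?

Fix the vertex order 0 < 1 < 2 and write every simplex with vertices in increasing order. Then dim K = 1 and the simplices of K are:

  0-simplices (3): [0], [1], [2]
  1-simplices (3): [0,1], [0,2], [1,2]

giving chain groups C_0 ≅ Z^3, C_1 ≅ Z^3.

Boundary ∂_1: C_1 → C_0 is given by ∂[p,q] = [q] − [p]. For instance
  ∂[0,2] = [2] − [0].
As a 3×3 matrix over Z this has rank 2, with invariant factors (1,1).

From H_k ≅ ker(∂_k) / im(∂_{k+1}) we obtain:

  H_1: rank ker ∂_1 − rank ∂_2 = (3 − 2) − 0 = 1, and there is no ∂_2, so H_1 = Z.

H_1 ≅ Z.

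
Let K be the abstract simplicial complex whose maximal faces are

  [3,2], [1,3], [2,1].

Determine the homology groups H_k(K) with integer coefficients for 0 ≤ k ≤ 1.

H_0 = Z,  H_1 = Z.

Fix the vertex order 1 < 2 < 3 and write every simplex with vertices in increasing order. Then dim K = 1 and the simplices of K are:

  0-simplices (3): [1], [2], [3]
  1-simplices (3): [1,2], [1,3], [2,3]

so the chain groups are C_0 ≅ Z^3, C_1 ≅ Z^3.

∂_1: C_1 → C_0 sends each edge [p,q] (with p < q) to q − p. For instance
  ∂[2,3] = [3] − [2].
The resulting 3×3 matrix has rank 2, and its Smith normal form has invariant factors (1,1).

Now H_k = ker ∂_k / im ∂_{k+1}, so:

  H_0: rank C_0 − rank ∂_1 = 3 − 2 = 1, and the invariant factors of ∂_1 are all 1, so H_0 = Z.
  H_1: rank ker ∂_1 − rank ∂_2 = (3 − 2) − 0 = 1, and there is no ∂_2, so H_1 = Z.

As a check, the Euler characteristic is 3 − 3 = 0, which agrees with 1 − 1 = 0.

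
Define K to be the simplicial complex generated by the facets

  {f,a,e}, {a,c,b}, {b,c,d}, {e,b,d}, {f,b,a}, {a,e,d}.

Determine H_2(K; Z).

H_2 = 0.

K has 6 vertices, 12 edges, 6 triangles.
rank ∂_2 = 6, rank ∂_3 = 0 ⇒ b_2 = 6 − 6 − 0 = 0. So H_2 ≅ 0.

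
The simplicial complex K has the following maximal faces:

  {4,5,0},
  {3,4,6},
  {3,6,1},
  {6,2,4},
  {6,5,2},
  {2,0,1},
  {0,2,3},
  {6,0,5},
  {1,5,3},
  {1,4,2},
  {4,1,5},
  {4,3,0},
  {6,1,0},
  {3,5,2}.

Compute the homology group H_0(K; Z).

H_0 ≅ Z.

K has 7 vertices, 21 edges, 14 triangles.
rank ∂_0 = 0, rank ∂_1 = 6 ⇒ b_0 = 7 − 0 − 6 = 1; all invariant factors of ∂_1 are 1 so no torsion. So H_0 = Z.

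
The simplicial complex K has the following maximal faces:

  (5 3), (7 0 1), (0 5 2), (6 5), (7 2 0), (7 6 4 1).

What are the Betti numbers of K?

Order the vertices as 0 < 1 < 2 < 3 < 4 < 5 < 6 < 7. Listing each simplex with vertices in this order, K has dimension 3 with simplices:

  0-simplices (8): [0], [1], [2], [3], [4], [5], [6], [7]
  1-simplices (14): [0,1], [0,2], [0,5], [0,7], [1,4], [1,6], [1,7], [2,5], [2,7], [3,5], [4,6], [4,7], [5,6], [6,7]
  2-simplices (7): [0,1,7], [0,2,5], [0,2,7], [1,4,6], [1,4,7], [1,6,7], [4,6,7]
  3-simplices (1): [1,4,6,7]

giving chain groups C_0 ≅ Z^8, C_1 ≅ Z^14, C_2 ≅ Z^7, C_3 ≅ Z^1.

The boundary map ∂_1: C_1 → C_0 maps an edge to its endpoints' difference, ∂[p,q] = q − p.
This gives a 8×14 integer matrix of rank 7; reducing to Smith normal form yields diagonal entries (1,1,1,1,1,1,1).

∂_2: C_2 → C_1 sends each 2-simplex [p,q,r] to [q,r] − [p,r] + [p,q]. For instance
  ∂[0,2,7] = [2,7] − [0,7] + [0,2],
  ∂[0,2,5] = [2,5] − [0,5] + [0,2].
The resulting 14×7 matrix has rank 6, and its Smith normal form has invariant factors (1,1,1,1,1,1).

The boundary map ∂_3: C_3 → C_2 sends each 3-simplex σ to the alternating sum Σ_i (−1)^i (σ with its i-th vertex removed). For instance
  ∂[1,4,6,7] = [4,6,7] − [1,6,7] + [1,4,7] − [1,4,6].
The 7×1 boundary matrix has rank 1 and Smith normal form diag(1).

From H_k ≅ ker(∂_k) / im(∂_{k+1}) we obtain:

  H_0: rank C_0 − rank ∂_1 = 8 − 7 = 1, and the invariant factors of ∂_1 are all 1, so H_0 = Z.
  H_1: rank ker ∂_1 − rank ∂_2 = (14 − 7) − 6 = 1, and the invariant factors of ∂_2 are all 1, so H_1 = Z.
  H_2: rank ker ∂_2 − rank ∂_3 = (7 − 6) − 1 = 0, and the invariant factors of ∂_3 are all 1, so H_2 = 0.
  H_3: rank ker ∂_3 − rank ∂_4 = (1 − 1) − 0 = 0, and there is no ∂_4, so H_3 = 0.

As a check, the Euler characteristic is 8 − 14 + 7 − 1 = 0, which agrees with 1 − 1 + 0 − 0 = 0.

Hence the Betti numbers are b_0 = 1, b_1 = 1, b_2 = 0, b_3 = 0.

b_0 = 1, b_1 = 1, b_2 = 0, b_3 = 0.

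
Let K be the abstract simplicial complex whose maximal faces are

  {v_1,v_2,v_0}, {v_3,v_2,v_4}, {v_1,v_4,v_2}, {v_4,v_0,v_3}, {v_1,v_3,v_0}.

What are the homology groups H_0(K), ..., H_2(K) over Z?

H_0 ≅ Z,  H_1 ≅ Z,  H_2 = 0.

Take the total order v_0 < v_1 < v_2 < v_3 < v_4 on the vertex set. Then K (dimension 2) consists of the simplices:

  0-simplices (5): [v_0], [v_1], [v_2], [v_3], [v_4]
  1-simplices (10): [v_0,v_1], [v_0,v_2], [v_0,v_3], [v_0,v_4], [v_1,v_2], [v_1,v_3], [v_1,v_4], [v_2,v_3], [v_2,v_4], [v_3,v_4]
  2-simplices (5): [v_0,v_1,v_2], [v_0,v_1,v_3], [v_0,v_3,v_4], [v_1,v_2,v_4], [v_2,v_3,v_4]

so the chain groups are C_0 ≅ Z^5, C_1 ≅ Z^10, C_2 ≅ Z^5.

∂_1: C_1 → C_0 sends each edge [p,q] (with p < q) to q − p. For instance
  ∂[v_1,v_4] = [v_4] − [v_1].
The resulting 5×10 matrix has rank 4, and its Smith normal form has invariant factors (1,1,1,1).

Boundary ∂_2: C_2 → C_1 acts by ∂[p,q,r] = [q,r] − [p,r] + [p,q]. For instance
  ∂[v_2,v_3,v_4] = [v_3,v_4] − [v_2,v_4] + [v_2,v_3],
  ∂[v_0,v_1,v_3] = [v_1,v_3] − [v_0,v_3] + [v_0,v_1].
The 10×5 boundary matrix has rank 5 and Smith normal form diag(1,1,1,1,1).

Reading off H_k = ker ∂_k / im ∂_{k+1}:

  H_0: rank C_0 − rank ∂_1 = 5 − 4 = 1, and the invariant factors of ∂_1 are all 1, so H_0 ≅ Z.
  H_1: rank ker ∂_1 − rank ∂_2 = (10 − 4) − 5 = 1, and the invariant factors of ∂_2 are all 1, so H_1 ≅ Z.
  H_2: rank ker ∂_2 − rank ∂_3 = (5 − 5) − 0 = 0, and there is no ∂_3, so H_2 ≅ 0.

As a check, the Euler characteristic is 5 − 10 + 5 = 0, which agrees with 1 − 1 + 0 = 0.
(K is a triangulation of the Möbius band.)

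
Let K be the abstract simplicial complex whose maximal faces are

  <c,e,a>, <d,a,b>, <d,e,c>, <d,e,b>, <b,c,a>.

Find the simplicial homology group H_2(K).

H_2 = 0.

K has 5 vertices, 10 edges, 5 triangles.
rank ∂_2 = 5, rank ∂_3 = 0 ⇒ b_2 = 5 − 5 − 0 = 0. So H_2 ≅ 0.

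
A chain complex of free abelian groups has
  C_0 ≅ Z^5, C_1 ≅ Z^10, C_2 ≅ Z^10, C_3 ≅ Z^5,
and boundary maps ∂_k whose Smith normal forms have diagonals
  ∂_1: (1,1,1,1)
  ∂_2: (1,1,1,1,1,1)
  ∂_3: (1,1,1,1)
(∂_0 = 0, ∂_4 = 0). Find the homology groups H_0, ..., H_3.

H_0: b_0 = 5 − 0 − 4 = 1; torsion from ∂_1 factors > 1: none. So H_0 = Z.
H_1: b_1 = 10 − 4 − 6 = 0; torsion from ∂_2 factors > 1: none. So H_1 = 0.
H_2: b_2 = 10 − 6 − 4 = 0; torsion from ∂_3 factors > 1: none. So H_2 = 0.
H_3: b_3 = 5 − 4 − 0 = 1; torsion from ∂_4 factors > 1: none. So H_3 = Z.

H_0 = Z,  H_1 = 0,  H_2 = 0,  H_3 = Z.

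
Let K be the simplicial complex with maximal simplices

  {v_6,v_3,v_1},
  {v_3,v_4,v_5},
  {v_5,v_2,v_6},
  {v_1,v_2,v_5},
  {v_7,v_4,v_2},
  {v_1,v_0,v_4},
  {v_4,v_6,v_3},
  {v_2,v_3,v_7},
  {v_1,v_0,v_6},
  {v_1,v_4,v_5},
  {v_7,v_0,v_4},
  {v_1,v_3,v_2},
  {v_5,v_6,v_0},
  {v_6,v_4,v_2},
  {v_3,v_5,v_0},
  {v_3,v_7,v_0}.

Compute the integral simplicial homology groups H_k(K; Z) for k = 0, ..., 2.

Fix the vertex order v_0 < v_1 < v_2 < v_3 < v_4 < v_5 < v_6 < v_7 and write every simplex with vertices in increasing order. Then dim K = 2 and the simplices of K are:

  0-simplices (8): [v_0], [v_1], [v_2], [v_3], [v_4], [v_5], [v_6], [v_7]
  1-simplices (24): (24 of them)
  2-simplices (16): (16 of them)

so the chain groups are C_0 ≅ Z^8, C_1 ≅ Z^24, C_2 ≅ Z^16.

The boundary map ∂_1: C_1 → C_0 is given by ∂[p,q] = [q] − [p]. For instance
  ∂[v_0,v_1] = [v_1] − [v_0].
The 8×24 boundary matrix has rank 7 and Smith normal form diag(1,1,1,1,1,1,1).

Boundary ∂_2: C_2 → C_1 maps a triangle to the signed sum of its edges. For instance
  ∂[v_2,v_5,v_6] = [v_5,v_6] − [v_2,v_6] + [v_2,v_5],
  ∂[v_0,v_1,v_4] = [v_1,v_4] − [v_0,v_4] + [v_0,v_1].
As a 24×16 matrix over Z this has rank 15, with invariant factors (1,1,1,1,1,1,1,1,1,1,1,1,1,1,1).

Now H_k = ker ∂_k / im ∂_{k+1}, so:

  H_0: rank C_0 − rank ∂_1 = 8 − 7 = 1, and the invariant factors of ∂_1 are all 1, so H_0 ≅ Z.
  H_1: rank ker ∂_1 − rank ∂_2 = (24 − 7) − 15 = 2, and the invariant factors of ∂_2 are all 1, so H_1 ≅ Z^2.
  H_2: rank ker ∂_2 − rank ∂_3 = (16 − 15) − 0 = 1, and there is no ∂_3, so H_2 ≅ Z.

As a check, the Euler characteristic is 8 − 24 + 16 = 0, which agrees with 1 − 2 + 1 = 0.

H_0 = Z,  H_1 = Z^2,  H_2 = Z.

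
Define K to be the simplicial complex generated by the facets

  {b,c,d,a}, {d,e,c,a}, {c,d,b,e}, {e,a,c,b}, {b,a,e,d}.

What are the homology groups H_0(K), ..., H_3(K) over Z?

H_0 ≅ Z,  H_1 = 0,  H_2 = 0,  H_3 ≅ Z.

K has 5 vertices, 10 edges, 10 triangles, 5 3-simplices.
rank ∂_0 = 0, rank ∂_1 = 4 ⇒ b_0 = 5 − 0 − 4 = 1; all invariant factors of ∂_1 are 1 so no torsion. So H_0 ≅ Z.
rank ∂_1 = 4, rank ∂_2 = 6 ⇒ b_1 = 10 − 4 − 6 = 0; all invariant factors of ∂_2 are 1 so no torsion. So H_1 ≅ 0.
rank ∂_2 = 6, rank ∂_3 = 4 ⇒ b_2 = 10 − 6 − 4 = 0; all invariant factors of ∂_3 are 1 so no torsion. So H_2 ≅ 0.
rank ∂_3 = 4, rank ∂_4 = 0 ⇒ b_3 = 5 − 4 − 0 = 1. So H_3 ≅ Z.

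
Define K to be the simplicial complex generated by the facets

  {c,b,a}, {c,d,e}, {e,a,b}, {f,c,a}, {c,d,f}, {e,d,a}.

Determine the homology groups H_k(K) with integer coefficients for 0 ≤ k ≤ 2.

H_0 = Z,  H_1 = Z,  H_2 = 0.

K has 6 vertices, 12 edges, 6 triangles.
rank ∂_0 = 0, rank ∂_1 = 5 ⇒ b_0 = 6 − 0 − 5 = 1; all invariant factors of ∂_1 are 1 so no torsion. So H_0 = Z.
rank ∂_1 = 5, rank ∂_2 = 6 ⇒ b_1 = 12 − 5 − 6 = 1; all invariant factors of ∂_2 are 1 so no torsion. So H_1 = Z.
rank ∂_2 = 6, rank ∂_3 = 0 ⇒ b_2 = 6 − 6 − 0 = 0. So H_2 = 0.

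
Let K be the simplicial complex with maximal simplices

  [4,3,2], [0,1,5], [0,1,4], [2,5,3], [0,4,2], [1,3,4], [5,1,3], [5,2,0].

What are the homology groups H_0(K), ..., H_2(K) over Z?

H_0 = Z,  H_1 = 0,  H_2 = Z.

Fix the vertex order 0 < 1 < 2 < 3 < 4 < 5 and write every simplex with vertices in increasing order. Then dim K = 2 and the simplices of K are:

  0-simplices (6): [0], [1], [2], [3], [4], [5]
  1-simplices (12): [0,1], [0,2], [0,4], [0,5], [1,3], [1,4], [1,5], [2,3], [2,4], [2,5], [3,4], [3,5]
  2-simplices (8): [0,1,4], [0,1,5], [0,2,4], [0,2,5], [1,3,4], [1,3,5], [2,3,4], [2,3,5]

giving chain groups C_0 ≅ Z^6, C_1 ≅ Z^12, C_2 ≅ Z^8.

∂_1: C_1 → C_0 maps an edge to its endpoints' difference, ∂[p,q] = q − p.
The 6×12 boundary matrix has rank 5 and Smith normal form diag(1,1,1,1,1).

Boundary ∂_2: C_2 → C_1 sends each 2-simplex [p,q,r] to [q,r] − [p,r] + [p,q]. For instance
  ∂[0,2,4] = [2,4] − [0,4] + [0,2],
  ∂[0,1,4] = [1,4] − [0,4] + [0,1].
The 12×8 boundary matrix has rank 7 and Smith normal form diag(1,1,1,1,1,1,1).

From H_k ≅ ker(∂_k) / im(∂_{k+1}) we obtain:

  H_0: rank C_0 − rank ∂_1 = 6 − 5 = 1, and the invariant factors of ∂_1 are all 1, so H_0 = Z.
  H_1: rank ker ∂_1 − rank ∂_2 = (12 − 5) − 7 = 0, and the invariant factors of ∂_2 are all 1, so H_1 = 0.
  H_2: rank ker ∂_2 − rank ∂_3 = (8 − 7) − 0 = 1, and there is no ∂_3, so H_2 = Z.

(K is a triangulation of the 2-sphere S^2.)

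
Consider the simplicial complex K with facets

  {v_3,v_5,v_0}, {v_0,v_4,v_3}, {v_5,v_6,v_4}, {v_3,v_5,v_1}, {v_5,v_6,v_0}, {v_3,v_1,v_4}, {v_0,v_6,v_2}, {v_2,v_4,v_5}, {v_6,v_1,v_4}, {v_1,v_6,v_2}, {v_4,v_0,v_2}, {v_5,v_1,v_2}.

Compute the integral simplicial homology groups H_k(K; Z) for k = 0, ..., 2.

H_0 ≅ Z,  H_1 ≅ Z/2,  H_2 = 0.

Order the vertices as v_0 < v_1 < v_2 < v_3 < v_4 < v_5 < v_6. Listing each simplex with vertices in this order, K has dimension 2 with simplices:

  0-simplices (7): [v_0], [v_1], [v_2], [v_3], [v_4], [v_5], [v_6]
  1-simplices (18): (18 of them)
  2-simplices (12): (12 of them)

giving chain groups C_0 ≅ Z^7, C_1 ≅ Z^18, C_2 ≅ Z^12.

The boundary map ∂_1: C_1 → C_0 maps an edge to its endpoints' difference, ∂[p,q] = q − p. For instance
  ∂[v_0,v_2] = [v_2] − [v_0].
As a 7×18 matrix over Z this has rank 6, with invariant factors (1,1,1,1,1,1).

The boundary map ∂_2: C_2 → C_1 maps a triangle to the signed sum of its edges. For instance
  ∂[v_0,v_2,v_4] = [v_2,v_4] − [v_0,v_4] + [v_0,v_2],
  ∂[v_2,v_4,v_5] = [v_4,v_5] − [v_2,v_5] + [v_2,v_4].
This gives a 18×12 integer matrix of rank 12; reducing to Smith normal form yields diagonal entries (1,1,1,1,1,1,1,1,1,1,1,2).

Reading off H_k = ker ∂_k / im ∂_{k+1}:

  H_0: rank C_0 − rank ∂_1 = 7 − 6 = 1, and the invariant factors of ∂_1 are all 1, so H_0 = Z.
  H_1: rank ker ∂_1 − rank ∂_2 = (18 − 6) − 12 = 0, and ∂_2 has invariant factor 2 > 1, so H_1 = Z/2.
  H_2: rank ker ∂_2 − rank ∂_3 = (12 − 12) − 0 = 0, and there is no ∂_3, so H_2 = 0.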